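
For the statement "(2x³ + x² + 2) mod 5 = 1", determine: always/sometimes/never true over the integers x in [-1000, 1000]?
Holds at x = -1: LHS = (2·(-1)³ + (-1)² + 2) mod 5 = 1 mod 5 = 1; 1 = 1 — holds
Fails at x = 0: LHS = (2·0³ + 0² + 2) mod 5 = 2 mod 5 = 2; 2 = 1 — FAILS
It is satisfied by some integers in the range but not all.

Answer: Sometimes true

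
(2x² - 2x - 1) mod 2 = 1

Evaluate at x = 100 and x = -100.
x = 100: LHS = (2·100² - 2·100 - 1) mod 2 = 19799 mod 2 = 1; 1 = 1 — holds
x = -100: LHS = (2·(-100)² - 2·(-100) - 1) mod 2 = 20199 mod 2 = 1; 1 = 1 — holds

Answer: Yes, holds for both x = 100 and x = -100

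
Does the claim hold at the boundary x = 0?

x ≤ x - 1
x = 0: RHS = 0 - 1 = -1; 0 ≤ -1 — FAILS

The relation fails at x = 0, so x = 0 is a counterexample.

Answer: No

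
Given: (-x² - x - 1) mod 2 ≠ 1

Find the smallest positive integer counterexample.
Testing positive integers:
x = 1: LHS = (-1² - 1 - 1) mod 2 = (-3) mod 2 = 1; 1 ≠ 1 — FAILS  ← smallest positive counterexample

Answer: x = 1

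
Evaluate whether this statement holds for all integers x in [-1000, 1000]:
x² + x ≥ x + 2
The claim fails at x = 0:
x = 0: LHS = 0² + 0 = 0, RHS = 0 + 2 = 2; 0 ≥ 2 — FAILS

Because a single integer refutes it, the statement is false.

Answer: False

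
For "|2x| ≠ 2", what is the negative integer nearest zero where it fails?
Testing negative integers from -1 downward:
x = -1: LHS = |2·(-1)| = |-2| = 2; 2 ≠ 2 — FAILS  ← closest negative counterexample to 0

Answer: x = -1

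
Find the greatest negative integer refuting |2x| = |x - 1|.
Testing negative integers from -1 downward:
x = -1: LHS = |2·(-1)| = |-2| = 2, RHS = |(-1) - 1| = |-2| = 2; 2 = 2 — holds
x = -2: LHS = |2·(-2)| = |-4| = 4, RHS = |(-2) - 1| = |-3| = 3; 4 = 3 — FAILS  ← closest negative counterexample to 0

Answer: x = -2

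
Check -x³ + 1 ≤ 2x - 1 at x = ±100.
x = 100: LHS = -100³ + 1 = -999999, RHS = 2·100 - 1 = 199; -999999 ≤ 199 — holds
x = -100: LHS = -(-100)³ + 1 = 1000001, RHS = 2·(-100) - 1 = -201; 1000001 ≤ -201 — FAILS

Answer: Partially: holds for x = 100, fails for x = -100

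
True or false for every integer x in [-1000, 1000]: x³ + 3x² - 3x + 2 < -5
The claim fails at x = 0:
x = 0: LHS = 0³ + 3·0² - 3·0 + 2 = 2; 2 < -5 — FAILS

Because a single integer refutes it, the statement is false.

Answer: False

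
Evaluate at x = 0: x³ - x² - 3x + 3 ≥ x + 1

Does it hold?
x = 0: LHS = 0³ - 0² - 3·0 + 3 = 3, RHS = 0 + 1 = 1; 3 ≥ 1 — holds

The relation is satisfied at x = 0.

Answer: Yes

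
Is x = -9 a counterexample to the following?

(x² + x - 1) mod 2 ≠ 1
Substitute x = -9 into the relation:
x = -9: LHS = ((-9)² + (-9) - 1) mod 2 = 71 mod 2 = 1; 1 ≠ 1 — FAILS

Since the claim fails at x = -9, this value is a counterexample.

Answer: Yes, x = -9 is a counterexample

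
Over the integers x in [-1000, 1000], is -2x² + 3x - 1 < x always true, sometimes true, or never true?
Over all integers in [-1000, 1000], LHS − RHS is largest at x = 0, where it equals -1:
x = 0: LHS = -2·0² + 3·0 - 1 = -1; -1 < 0 — holds
At the ends of the range:
x = -1000: LHS = -2·(-1000)² + 3·(-1000) - 1 = -2003001; -2003001 < -1000 — holds
x = 1000: LHS = -2·1000² + 3·1000 - 1 = -1997001; -1997001 < 1000 — holds
Hence LHS − RHS is never zero or positive, i.e. LHS < RHS throughout, so the relation holds for every integer in [-1000, 1000].

No counterexample exists.

Answer: Always true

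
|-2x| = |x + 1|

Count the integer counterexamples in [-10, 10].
Counterexamples in [-10, 10]: {-10, -9, -8, -7, -6, -5, -4, -3, -2, -1, 0, 2, 3, 4, 5, 6, 7, 8, 9, 10}.

Counting them gives 20 values.

Answer: 20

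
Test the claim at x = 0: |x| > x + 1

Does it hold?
x = 0: LHS = |0| = 0, RHS = 0 + 1 = 1; 0 > 1 — FAILS

The relation fails at x = 0, so x = 0 is a counterexample.

Answer: No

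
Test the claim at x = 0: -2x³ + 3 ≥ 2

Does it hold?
x = 0: LHS = -2·0³ + 3 = 3; 3 ≥ 2 — holds

The relation is satisfied at x = 0.

Answer: Yes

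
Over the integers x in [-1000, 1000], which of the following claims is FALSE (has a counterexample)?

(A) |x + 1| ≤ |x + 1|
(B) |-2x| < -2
(A) Over all integers in [-1000, 1000], LHS − RHS is largest at x = 0, where it equals 0:
x = 0: LHS = |0 + 1| = |1| = 1, RHS = |0 + 1| = |1| = 1; 1 ≤ 1 — holds
At the ends of the range:
x = -1000: LHS = |(-1000) + 1| = |-999| = 999, RHS = |(-1000) + 1| = |-999| = 999; 999 ≤ 999 — holds
x = 1000: LHS = |1000 + 1| = |1001| = 1001, RHS = |1000 + 1| = |1001| = 1001; 1001 ≤ 1001 — holds
Hence LHS − RHS is never positive, i.e. LHS ≤ RHS throughout, so the relation holds for every integer in [-1000, 1000].

(B) x = 0: LHS = |-2·0| = |0| = 0; 0 < -2 — FAILS

Only (B) has a counterexample.

Answer: B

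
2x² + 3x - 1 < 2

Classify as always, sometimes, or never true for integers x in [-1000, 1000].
Holds at x = 0: LHS = 2·0² + 3·0 - 1 = -1; -1 < 2 — holds
Fails at x = 1: LHS = 2·1² + 3·1 - 1 = 4; 4 < 2 — FAILS
It is satisfied by some integers in the range but not all.

Answer: Sometimes true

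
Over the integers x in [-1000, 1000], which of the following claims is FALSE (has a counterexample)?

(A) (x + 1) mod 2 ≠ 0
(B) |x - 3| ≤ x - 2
(A) x = 1: LHS = (1 + 1) mod 2 = 2 mod 2 = 0; 0 ≠ 0 — FAILS
(B) x = 0: LHS = |0 - 3| = |-3| = 3, RHS = 0 - 2 = -2; 3 ≤ -2 — FAILS

Answer: Both A and B are false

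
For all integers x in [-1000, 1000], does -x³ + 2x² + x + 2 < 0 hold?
The claim fails at x = 0:
x = 0: LHS = -0³ + 2·0² + 0 + 2 = 2; 2 < 0 — FAILS

Because a single integer refutes it, the statement is false.

Answer: False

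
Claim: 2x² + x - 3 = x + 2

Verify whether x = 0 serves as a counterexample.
Substitute x = 0 into the relation:
x = 0: LHS = 2·0² + 0 - 3 = -3, RHS = 0 + 2 = 2; -3 = 2 — FAILS

Since the claim fails at x = 0, this value is a counterexample.

Answer: Yes, x = 0 is a counterexample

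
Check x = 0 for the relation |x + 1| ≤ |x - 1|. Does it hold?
x = 0: LHS = |0 + 1| = |1| = 1, RHS = |0 - 1| = |-1| = 1; 1 ≤ 1 — holds

The relation is satisfied at x = 0.

Answer: Yes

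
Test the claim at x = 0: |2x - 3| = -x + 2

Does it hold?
x = 0: LHS = |2·0 - 3| = |-3| = 3, RHS = -0 + 2 = 2; 3 = 2 — FAILS

The relation fails at x = 0, so x = 0 is a counterexample.

Answer: No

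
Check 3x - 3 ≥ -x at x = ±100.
x = 100: LHS = 3·100 - 3 = 297; 297 ≥ -100 — holds
x = -100: LHS = 3·(-100) - 3 = -303, RHS = -(-100) = 100; -303 ≥ 100 — FAILS

Answer: Partially: holds for x = 100, fails for x = -100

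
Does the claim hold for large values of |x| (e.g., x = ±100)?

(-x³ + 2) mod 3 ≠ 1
x = 100: LHS = (-100³ + 2) mod 3 = (-999998) mod 3 = 1; 1 ≠ 1 — FAILS
x = -100: LHS = (-(-100)³ + 2) mod 3 = 1000002 mod 3 = 0; 0 ≠ 1 — holds

Answer: Partially: fails for x = 100, holds for x = -100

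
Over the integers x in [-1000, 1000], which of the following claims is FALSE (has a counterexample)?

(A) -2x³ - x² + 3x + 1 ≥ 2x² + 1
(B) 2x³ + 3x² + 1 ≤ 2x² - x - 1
(A) x = 1: LHS = -2·1³ - 1² + 3·1 + 1 = 1, RHS = 2·1² + 1 = 3; 1 ≥ 3 — FAILS
(B) x = 0: LHS = 2·0³ + 3·0² + 1 = 1, RHS = 2·0² - 0 - 1 = -1; 1 ≤ -1 — FAILS

Answer: Both A and B are false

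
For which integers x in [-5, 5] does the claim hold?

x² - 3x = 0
Holds for: {0, 3}
Fails for: {-5, -4, -3, -2, -1, 1, 2, 4, 5}

Answer: {0, 3}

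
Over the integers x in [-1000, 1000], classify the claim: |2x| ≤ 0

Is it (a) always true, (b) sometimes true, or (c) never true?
Holds at x = 0: LHS = |2·0| = |0| = 0; 0 ≤ 0 — holds
Fails at x = 1: LHS = |2·1| = |2| = 2; 2 ≤ 0 — FAILS
It is satisfied by some integers in the range but not all.

Answer: Sometimes true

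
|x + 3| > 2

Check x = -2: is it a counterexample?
Substitute x = -2 into the relation:
x = -2: LHS = |(-2) + 3| = |1| = 1; 1 > 2 — FAILS

Since the claim fails at x = -2, this value is a counterexample.

Answer: Yes, x = -2 is a counterexample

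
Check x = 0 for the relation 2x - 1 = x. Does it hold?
x = 0: LHS = 2·0 - 1 = -1; -1 = 0 — FAILS

The relation fails at x = 0, so x = 0 is a counterexample.

Answer: No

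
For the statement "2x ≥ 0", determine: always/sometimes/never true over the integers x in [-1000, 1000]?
Holds at x = 0: LHS = 2·0 = 0; 0 ≥ 0 — holds
Fails at x = -1: LHS = 2·(-1) = -2; -2 ≥ 0 — FAILS
It is satisfied by some integers in the range but not all.

Answer: Sometimes true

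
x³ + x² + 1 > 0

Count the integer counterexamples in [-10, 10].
Counterexamples in [-10, 10]: {-10, -9, -8, -7, -6, -5, -4, -3, -2}.

Counting them gives 9 values.

Answer: 9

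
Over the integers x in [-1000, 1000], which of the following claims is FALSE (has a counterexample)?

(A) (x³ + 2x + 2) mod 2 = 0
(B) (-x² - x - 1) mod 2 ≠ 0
(A) x = 1: LHS = (1³ + 2·1 + 2) mod 2 = 5 mod 2 = 1; 1 = 0 — FAILS

(B) For a polynomial with integer coefficients, its value mod 2 depends only on x mod 2, so it suffices to check one representative of each residue class, x = 0, 1:
x = 0: LHS = (-0² - 0 - 1) mod 2 = (-1) mod 2 = 1; 1 ≠ 0 — holds
x = 1: LHS = (-1² - 1 - 1) mod 2 = (-3) mod 2 = 1; 1 ≠ 0 — holds
The relation holds in every residue class, so the relation holds for every integer in [-1000, 1000].

Only (A) has a counterexample.

Answer: A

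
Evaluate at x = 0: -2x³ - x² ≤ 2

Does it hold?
x = 0: LHS = -2·0³ - 0² = 0; 0 ≤ 2 — holds

The relation is satisfied at x = 0.

Answer: Yes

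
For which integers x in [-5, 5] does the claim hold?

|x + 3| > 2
Holds for: {0, 1, 2, 3, 4, 5}
Fails for: {-5, -4, -3, -2, -1}

Answer: {0, 1, 2, 3, 4, 5}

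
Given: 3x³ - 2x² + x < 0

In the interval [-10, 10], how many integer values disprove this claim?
Counterexamples in [-10, 10]: {0, 1, 2, 3, 4, 5, 6, 7, 8, 9, 10}.

Counting them gives 11 values.

Answer: 11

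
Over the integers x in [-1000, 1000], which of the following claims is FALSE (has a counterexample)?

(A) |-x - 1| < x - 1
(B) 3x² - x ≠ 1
(A) x = 0: LHS = |-0 - 1| = |-1| = 1, RHS = 0 - 1 = -1; 1 < -1 — FAILS

(B) Track d = LHS − RHS over the integers in [-1000, 1000]. Equality would need d = 0, but d changes sign only between consecutive integers, jumping over 0:
x = -1: LHS = 3·(-1)² - (-1) = 4; 4 ≠ 1 — holds  (d = 3)
x = 0: LHS = 3·0² - 0 = 0; 0 ≠ 1 — holds  (d = -1)
x = 0: LHS = 3·0² - 0 = 0; 0 ≠ 1 — holds  (d = -1)
x = 1: LHS = 3·1² - 1 = 2; 2 ≠ 1 — holds  (d = 1)
Away from these crossings d keeps a constant sign, and checking every integer in [-1000, 1000] confirms d ≠ 0 throughout. Hence the two sides are never equal, so the relation holds for every integer in [-1000, 1000].

Only (A) has a counterexample.

Answer: A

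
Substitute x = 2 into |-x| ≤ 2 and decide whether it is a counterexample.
Substitute x = 2 into the relation:
x = 2: LHS = |-2| = 2; 2 ≤ 2 — holds

The claim holds here, so x = 2 is not a counterexample. (A counterexample exists elsewhere, e.g. x = 3.)

Answer: No, x = 2 is not a counterexample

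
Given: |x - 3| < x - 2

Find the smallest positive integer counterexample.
Testing positive integers:
x = 1: LHS = |1 - 3| = |-2| = 2, RHS = 1 - 2 = -1; 2 < -1 — FAILS  ← smallest positive counterexample

Answer: x = 1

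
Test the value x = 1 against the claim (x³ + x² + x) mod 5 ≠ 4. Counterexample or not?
Substitute x = 1 into the relation:
x = 1: LHS = (1³ + 1² + 1) mod 5 = 3 mod 5 = 3; 3 ≠ 4 — holds

The claim holds here, so x = 1 is not a counterexample. (A counterexample exists elsewhere, e.g. x = -1.)

Answer: No, x = 1 is not a counterexample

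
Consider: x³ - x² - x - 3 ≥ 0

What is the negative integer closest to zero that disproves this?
Testing negative integers from -1 downward:
x = -1: LHS = (-1)³ - (-1)² - (-1) - 3 = -4; -4 ≥ 0 — FAILS  ← closest negative counterexample to 0

Answer: x = -1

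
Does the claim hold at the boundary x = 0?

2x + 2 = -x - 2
x = 0: LHS = 2·0 + 2 = 2, RHS = -0 - 2 = -2; 2 = -2 — FAILS

The relation fails at x = 0, so x = 0 is a counterexample.

Answer: No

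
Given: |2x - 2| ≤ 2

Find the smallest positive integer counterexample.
Testing positive integers:
x = 1: LHS = |2·1 - 2| = |0| = 0; 0 ≤ 2 — holds
x = 2: LHS = |2·2 - 2| = |2| = 2; 2 ≤ 2 — holds
x = 3: LHS = |2·3 - 2| = |4| = 4; 4 ≤ 2 — FAILS  ← smallest positive counterexample

Answer: x = 3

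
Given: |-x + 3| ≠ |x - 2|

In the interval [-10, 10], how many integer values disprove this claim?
Track d = LHS − RHS over the integers in [-10, 10]. Equality would need d = 0, but d changes sign only between consecutive integers, jumping over 0:
x = 2: LHS = |-2 + 3| = |1| = 1, RHS = |2 - 2| = |0| = 0; 1 ≠ 0 — holds  (d = 1)
x = 3: LHS = |-3 + 3| = |0| = 0, RHS = |3 - 2| = |1| = 1; 0 ≠ 1 — holds  (d = -1)
Away from these crossings d keeps a constant sign, and checking every integer in [-10, 10] confirms d ≠ 0 throughout. Hence the two sides are never equal, so the relation holds for every integer in [-10, 10].

No counterexample appears in that range.

Answer: 0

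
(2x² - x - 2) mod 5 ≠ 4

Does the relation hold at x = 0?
x = 0: LHS = (2·0² - 0 - 2) mod 5 = (-2) mod 5 = 3; 3 ≠ 4 — holds

The relation is satisfied at x = 0.

Answer: Yes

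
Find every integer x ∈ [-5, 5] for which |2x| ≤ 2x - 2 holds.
Over all integers in [-5, 5], LHS − RHS is smallest at x = 0, where it equals 2:
x = 0: LHS = |2·0| = |0| = 0, RHS = 2·0 - 2 = -2; 0 ≤ -2 — FAILS
At the ends of the range:
x = -5: LHS = |2·(-5)| = |-10| = 10, RHS = 2·(-5) - 2 = -12; 10 ≤ -12 — FAILS
x = 5: LHS = |2·5| = |10| = 10, RHS = 2·5 - 2 = 8; 10 ≤ 8 — FAILS
Hence LHS − RHS is never zero or negative, i.e. LHS > RHS throughout, so the claimed relation (≤) fails for every integer in [-5, 5].

Answer: None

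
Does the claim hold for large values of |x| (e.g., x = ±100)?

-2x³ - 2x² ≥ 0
x = 100: LHS = -2·100³ - 2·100² = -2020000; -2020000 ≥ 0 — FAILS
x = -100: LHS = -2·(-100)³ - 2·(-100)² = 1980000; 1980000 ≥ 0 — holds

Answer: Partially: fails for x = 100, holds for x = -100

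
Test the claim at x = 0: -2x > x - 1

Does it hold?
x = 0: LHS = -2·0 = 0, RHS = 0 - 1 = -1; 0 > -1 — holds

The relation is satisfied at x = 0.

Answer: Yes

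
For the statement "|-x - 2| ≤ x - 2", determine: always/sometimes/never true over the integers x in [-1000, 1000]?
Over all integers in [-1000, 1000], LHS − RHS is smallest at x = 0, where it equals 4:
x = 0: LHS = |-0 - 2| = |-2| = 2, RHS = 0 - 2 = -2; 2 ≤ -2 — FAILS
At the ends of the range:
x = -1000: LHS = |-(-1000) - 2| = |998| = 998, RHS = (-1000) - 2 = -1002; 998 ≤ -1002 — FAILS
x = 1000: LHS = |-1000 - 2| = |-1002| = 1002, RHS = 1000 - 2 = 998; 1002 ≤ 998 — FAILS
Hence LHS − RHS is never zero or negative, i.e. LHS > RHS throughout, so the claimed relation (≤) fails for every integer in [-1000, 1000].

No integer in the range satisfies it.

Answer: Never true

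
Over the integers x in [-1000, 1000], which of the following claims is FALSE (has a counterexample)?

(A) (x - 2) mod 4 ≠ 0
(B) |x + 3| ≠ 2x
(A) x = 2: LHS = (2 - 2) mod 4 = 0 mod 4 = 0; 0 ≠ 0 — FAILS
(B) x = 3: LHS = |3 + 3| = |6| = 6, RHS = 2·3 = 6; 6 ≠ 6 — FAILS

Answer: Both A and B are false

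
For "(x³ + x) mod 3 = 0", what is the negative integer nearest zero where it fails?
Testing negative integers from -1 downward:
x = -1: LHS = ((-1)³ + (-1)) mod 3 = (-2) mod 3 = 1; 1 = 0 — FAILS  ← closest negative counterexample to 0

Answer: x = -1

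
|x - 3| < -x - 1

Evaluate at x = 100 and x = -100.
x = 100: LHS = |100 - 3| = |97| = 97, RHS = -100 - 1 = -101; 97 < -101 — FAILS
x = -100: LHS = |(-100) - 3| = |-103| = 103, RHS = -(-100) - 1 = 99; 103 < 99 — FAILS

Answer: No, fails for both x = 100 and x = -100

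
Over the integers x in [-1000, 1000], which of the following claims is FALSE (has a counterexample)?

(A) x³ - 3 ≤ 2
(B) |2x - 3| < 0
(A) x = 2: LHS = 2³ - 3 = 5; 5 ≤ 2 — FAILS
(B) x = 0: LHS = |2·0 - 3| = |-3| = 3; 3 < 0 — FAILS

Answer: Both A and B are false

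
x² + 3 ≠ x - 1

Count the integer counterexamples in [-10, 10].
Over all integers in [-10, 10], LHS − RHS is always positive; it is smallest at x = 0, where it equals 4:
x = 0: LHS = 0² + 3 = 3, RHS = 0 - 1 = -1; 3 ≠ -1 — holds
At the ends of the range:
x = -10: LHS = (-10)² + 3 = 103, RHS = (-10) - 1 = -11; 103 ≠ -11 — holds
x = 10: LHS = 10² + 3 = 103, RHS = 10 - 1 = 9; 103 ≠ 9 — holds
Hence LHS − RHS is never 0, i.e. the two sides are never equal, so the relation holds for every integer in [-10, 10].

No counterexample appears in that range.

Answer: 0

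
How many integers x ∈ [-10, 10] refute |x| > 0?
Counterexamples in [-10, 10]: {0}.

Counting them gives 1 values.

Answer: 1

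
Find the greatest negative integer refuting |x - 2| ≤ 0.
Testing negative integers from -1 downward:
x = -1: LHS = |(-1) - 2| = |-3| = 3; 3 ≤ 0 — FAILS  ← closest negative counterexample to 0

Answer: x = -1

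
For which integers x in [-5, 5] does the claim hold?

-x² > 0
Over all integers in [-5, 5], LHS − RHS is largest at x = 0, where it equals 0:
x = 0: LHS = -0² = 0; 0 > 0 — FAILS
At the ends of the range:
x = -5: LHS = -(-5)² = -25; -25 > 0 — FAILS
x = 5: LHS = -5² = -25; -25 > 0 — FAILS
Hence LHS − RHS is never positive, i.e. LHS ≤ RHS throughout, so the claimed relation (>) fails for every integer in [-5, 5].

Answer: None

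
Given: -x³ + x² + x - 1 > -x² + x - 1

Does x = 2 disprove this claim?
Substitute x = 2 into the relation:
x = 2: LHS = -2³ + 2² + 2 - 1 = -3, RHS = -2² + 2 - 1 = -3; -3 > -3 — FAILS

Since the claim fails at x = 2, this value is a counterexample.

Answer: Yes, x = 2 is a counterexample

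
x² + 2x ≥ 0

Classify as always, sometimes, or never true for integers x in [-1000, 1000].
Holds at x = 0: LHS = 0² + 2·0 = 0; 0 ≥ 0 — holds
Fails at x = -1: LHS = (-1)² + 2·(-1) = -1; -1 ≥ 0 — FAILS
It is satisfied by some integers in the range but not all.

Answer: Sometimes true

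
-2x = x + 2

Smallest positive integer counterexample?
Testing positive integers:
x = 1: LHS = -2·1 = -2, RHS = 1 + 2 = 3; -2 = 3 — FAILS  ← smallest positive counterexample

Answer: x = 1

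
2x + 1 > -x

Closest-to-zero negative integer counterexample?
Testing negative integers from -1 downward:
x = -1: LHS = 2·(-1) + 1 = -1, RHS = -(-1) = 1; -1 > 1 — FAILS  ← closest negative counterexample to 0

Answer: x = -1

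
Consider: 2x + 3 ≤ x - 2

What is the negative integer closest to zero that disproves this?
Testing negative integers from -1 downward:
x = -1: LHS = 2·(-1) + 3 = 1, RHS = (-1) - 2 = -3; 1 ≤ -3 — FAILS  ← closest negative counterexample to 0

Answer: x = -1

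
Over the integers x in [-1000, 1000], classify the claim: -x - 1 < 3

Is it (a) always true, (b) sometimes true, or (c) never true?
Holds at x = 0: LHS = -0 - 1 = -1; -1 < 3 — holds
Fails at x = -4: LHS = -(-4) - 1 = 3; 3 < 3 — FAILS
It is satisfied by some integers in the range but not all.

Answer: Sometimes true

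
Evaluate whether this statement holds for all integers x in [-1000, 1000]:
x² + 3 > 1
Over all integers in [-1000, 1000], LHS − RHS is smallest at x = 0, where it equals 2:
x = 0: LHS = 0² + 3 = 3; 3 > 1 — holds
At the ends of the range:
x = -1000: LHS = (-1000)² + 3 = 1000003; 1000003 > 1 — holds
x = 1000: LHS = 1000² + 3 = 1000003; 1000003 > 1 — holds
Hence LHS − RHS is never zero or negative, i.e. LHS > RHS throughout, so the relation holds for every integer in [-1000, 1000].

No counterexample exists.

Answer: True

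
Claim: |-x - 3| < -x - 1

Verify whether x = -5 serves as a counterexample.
Substitute x = -5 into the relation:
x = -5: LHS = |-(-5) - 3| = |2| = 2, RHS = -(-5) - 1 = 4; 2 < 4 — holds

The claim holds here, so x = -5 is not a counterexample. (A counterexample exists elsewhere, e.g. x = 0.)

Answer: No, x = -5 is not a counterexample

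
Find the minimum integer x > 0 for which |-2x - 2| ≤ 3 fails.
Testing positive integers:
x = 1: LHS = |-2·1 - 2| = |-4| = 4; 4 ≤ 3 — FAILS  ← smallest positive counterexample

Answer: x = 1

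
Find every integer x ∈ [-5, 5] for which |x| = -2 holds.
An absolute value is never negative, so the left side is ≥ 0 for every x, while the right side is -2. Tightest case in [-5, 5] is x = 0:
x = 0: LHS = |0| = 0; 0 = -2 — FAILS
Hence LHS − RHS is never 0, i.e. the two sides are never equal, so the claimed relation (=) fails for every integer in [-5, 5].

Answer: None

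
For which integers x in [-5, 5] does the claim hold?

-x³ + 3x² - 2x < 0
Holds for: {3, 4, 5}
Fails for: {-5, -4, -3, -2, -1, 0, 1, 2}

Answer: {3, 4, 5}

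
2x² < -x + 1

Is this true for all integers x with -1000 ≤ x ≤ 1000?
The claim fails at x = 1:
x = 1: LHS = 2·1² = 2, RHS = -1 + 1 = 0; 2 < 0 — FAILS

Because a single integer refutes it, the statement is false.

Answer: False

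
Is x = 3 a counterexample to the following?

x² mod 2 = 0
Substitute x = 3 into the relation:
x = 3: LHS = (3²) mod 2 = 9 mod 2 = 1; 1 = 0 — FAILS

Since the claim fails at x = 3, this value is a counterexample.

Answer: Yes, x = 3 is a counterexample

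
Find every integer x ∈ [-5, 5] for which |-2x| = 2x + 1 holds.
Track d = LHS − RHS over the integers in [-5, 5]. Equality would need d = 0, but d changes sign only between consecutive integers, jumping over 0:
x = -1: LHS = |-2·(-1)| = |2| = 2, RHS = 2·(-1) + 1 = -1; 2 = -1 — FAILS  (d = 3)
x = 0: LHS = |-2·0| = |0| = 0, RHS = 2·0 + 1 = 1; 0 = 1 — FAILS  (d = -1)
Away from these crossings d keeps a constant sign, and checking every integer in [-5, 5] confirms d ≠ 0 throughout. Hence the two sides are never equal, so the claimed relation (=) fails for every integer in [-5, 5].

Answer: None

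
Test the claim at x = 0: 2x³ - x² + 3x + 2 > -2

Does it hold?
x = 0: LHS = 2·0³ - 0² + 3·0 + 2 = 2; 2 > -2 — holds

The relation is satisfied at x = 0.

Answer: Yes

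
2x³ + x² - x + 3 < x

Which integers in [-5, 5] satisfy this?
Holds for: {-5, -4, -3, -2}
Fails for: {-1, 0, 1, 2, 3, 4, 5}

Answer: {-5, -4, -3, -2}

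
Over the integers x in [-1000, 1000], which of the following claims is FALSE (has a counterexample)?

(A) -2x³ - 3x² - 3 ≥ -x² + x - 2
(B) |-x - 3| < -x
(A) x = 0: LHS = -2·0³ - 3·0² - 3 = -3, RHS = -0² + 0 - 2 = -2; -3 ≥ -2 — FAILS
(B) x = 0: LHS = |-0 - 3| = |-3| = 3, RHS = -0 = 0; 3 < 0 — FAILS

Answer: Both A and B are false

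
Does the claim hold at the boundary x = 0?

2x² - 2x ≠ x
x = 0: LHS = 2·0² - 2·0 = 0; 0 ≠ 0 — FAILS

The relation fails at x = 0, so x = 0 is a counterexample.

Answer: No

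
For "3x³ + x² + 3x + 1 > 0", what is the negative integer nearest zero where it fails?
Testing negative integers from -1 downward:
x = -1: LHS = 3·(-1)³ + (-1)² + 3·(-1) + 1 = -4; -4 > 0 — FAILS  ← closest negative counterexample to 0

Answer: x = -1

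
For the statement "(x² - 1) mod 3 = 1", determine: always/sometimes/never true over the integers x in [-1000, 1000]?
For a polynomial with integer coefficients, its value mod 3 depends only on x mod 3, so it suffices to check one representative of each residue class, x = 0, 1, 2:
x = 0: LHS = (0² - 1) mod 3 = (-1) mod 3 = 2; 2 = 1 — FAILS
x = 1: LHS = (1² - 1) mod 3 = 0 mod 3 = 0; 0 = 1 — FAILS
x = 2: LHS = (2² - 1) mod 3 = 3 mod 3 = 0; 0 = 1 — FAILS
The relation fails in every residue class, so the claimed relation (=) fails for every integer in [-1000, 1000].

No integer in the range satisfies it.

Answer: Never true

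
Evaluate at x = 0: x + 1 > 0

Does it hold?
x = 0: LHS = 0 + 1 = 1; 1 > 0 — holds

The relation is satisfied at x = 0.

Answer: Yes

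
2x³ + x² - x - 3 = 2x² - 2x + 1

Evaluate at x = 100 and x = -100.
x = 100: LHS = 2·100³ + 100² - 100 - 3 = 2009897, RHS = 2·100² - 2·100 + 1 = 19801; 2009897 = 19801 — FAILS
x = -100: LHS = 2·(-100)³ + (-100)² - (-100) - 3 = -1989903, RHS = 2·(-100)² - 2·(-100) + 1 = 20201; -1989903 = 20201 — FAILS

Answer: No, fails for both x = 100 and x = -100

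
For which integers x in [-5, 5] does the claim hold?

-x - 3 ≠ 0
Holds for: {-5, -4, -2, -1, 0, 1, 2, 3, 4, 5}
Fails for: {-3}

Answer: {-5, -4, -2, -1, 0, 1, 2, 3, 4, 5}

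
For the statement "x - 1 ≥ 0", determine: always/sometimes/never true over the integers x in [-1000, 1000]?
Holds at x = 1: LHS = 1 - 1 = 0; 0 ≥ 0 — holds
Fails at x = 0: LHS = 0 - 1 = -1; -1 ≥ 0 — FAILS
It is satisfied by some integers in the range but not all.

Answer: Sometimes true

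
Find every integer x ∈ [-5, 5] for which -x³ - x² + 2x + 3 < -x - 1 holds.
Holds for: {2, 3, 4, 5}
Fails for: {-5, -4, -3, -2, -1, 0, 1}

Answer: {2, 3, 4, 5}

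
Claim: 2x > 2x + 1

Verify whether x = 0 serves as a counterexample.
Substitute x = 0 into the relation:
x = 0: LHS = 2·0 = 0, RHS = 2·0 + 1 = 1; 0 > 1 — FAILS

Since the claim fails at x = 0, this value is a counterexample.

Answer: Yes, x = 0 is a counterexample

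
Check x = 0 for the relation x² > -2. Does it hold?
x = 0: LHS = 0² = 0; 0 > -2 — holds

The relation is satisfied at x = 0.

Answer: Yes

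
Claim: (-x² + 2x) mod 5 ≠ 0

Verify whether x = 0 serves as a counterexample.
Substitute x = 0 into the relation:
x = 0: LHS = (-0² + 2·0) mod 5 = 0 mod 5 = 0; 0 ≠ 0 — FAILS

Since the claim fails at x = 0, this value is a counterexample.

Answer: Yes, x = 0 is a counterexample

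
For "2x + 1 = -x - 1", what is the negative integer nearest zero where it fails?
Testing negative integers from -1 downward:
x = -1: LHS = 2·(-1) + 1 = -1, RHS = -(-1) - 1 = 0; -1 = 0 — FAILS  ← closest negative counterexample to 0

Answer: x = -1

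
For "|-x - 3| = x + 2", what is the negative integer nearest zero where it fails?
Testing negative integers from -1 downward:
x = -1: LHS = |-(-1) - 3| = |-2| = 2, RHS = (-1) + 2 = 1; 2 = 1 — FAILS  ← closest negative counterexample to 0

Answer: x = -1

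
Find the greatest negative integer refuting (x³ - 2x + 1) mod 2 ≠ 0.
Testing negative integers from -1 downward:
x = -1: LHS = ((-1)³ - 2·(-1) + 1) mod 2 = 2 mod 2 = 0; 0 ≠ 0 — FAILS  ← closest negative counterexample to 0

Answer: x = -1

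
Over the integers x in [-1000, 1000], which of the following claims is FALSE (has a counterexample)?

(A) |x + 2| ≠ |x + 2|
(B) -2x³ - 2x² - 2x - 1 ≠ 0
(A) x = 0: LHS = |0 + 2| = |2| = 2, RHS = |0 + 2| = |2| = 2; 2 ≠ 2 — FAILS

(B) Track d = LHS − RHS over the integers in [-1000, 1000]. Equality would need d = 0, but d changes sign only between consecutive integers, jumping over 0:
x = -1: LHS = -2·(-1)³ - 2·(-1)² - 2·(-1) - 1 = 1; 1 ≠ 0 — holds  (d = 1)
x = 0: LHS = -2·0³ - 2·0² - 2·0 - 1 = -1; -1 ≠ 0 — holds  (d = -1)
Away from these crossings d keeps a constant sign, and checking every integer in [-1000, 1000] confirms d ≠ 0 throughout. Hence the two sides are never equal, so the relation holds for every integer in [-1000, 1000].

Only (A) has a counterexample.

Answer: A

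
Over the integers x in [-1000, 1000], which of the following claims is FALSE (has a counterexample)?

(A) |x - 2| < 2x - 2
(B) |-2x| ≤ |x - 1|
(A) x = 0: LHS = |0 - 2| = |-2| = 2, RHS = 2·0 - 2 = -2; 2 < -2 — FAILS
(B) x = 1: LHS = |-2·1| = |-2| = 2, RHS = |1 - 1| = |0| = 0; 2 ≤ 0 — FAILS

Answer: Both A and B are false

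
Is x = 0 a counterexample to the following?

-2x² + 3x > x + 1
Substitute x = 0 into the relation:
x = 0: LHS = -2·0² + 3·0 = 0, RHS = 0 + 1 = 1; 0 > 1 — FAILS

Since the claim fails at x = 0, this value is a counterexample.

Answer: Yes, x = 0 is a counterexample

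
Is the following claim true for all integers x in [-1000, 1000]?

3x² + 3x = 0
The claim fails at x = 1:
x = 1: LHS = 3·1² + 3·1 = 6; 6 = 0 — FAILS

Because a single integer refutes it, the statement is false.

Answer: False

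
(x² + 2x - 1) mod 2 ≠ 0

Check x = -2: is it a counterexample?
Substitute x = -2 into the relation:
x = -2: LHS = ((-2)² + 2·(-2) - 1) mod 2 = (-1) mod 2 = 1; 1 ≠ 0 — holds

The claim holds here, so x = -2 is not a counterexample. (A counterexample exists elsewhere, e.g. x = 1.)

Answer: No, x = -2 is not a counterexample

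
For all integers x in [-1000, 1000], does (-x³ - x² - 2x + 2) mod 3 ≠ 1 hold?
The claim fails at x = 1:
x = 1: LHS = (-1³ - 1² - 2·1 + 2) mod 3 = (-2) mod 3 = 1; 1 ≠ 1 — FAILS

Because a single integer refutes it, the statement is false.

Answer: False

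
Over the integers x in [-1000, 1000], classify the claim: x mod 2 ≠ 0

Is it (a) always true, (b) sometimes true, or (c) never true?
Holds at x = 1: LHS = 1 mod 2 = 1; 1 ≠ 0 — holds
Fails at x = 0: LHS = 0 mod 2 = 0; 0 ≠ 0 — FAILS
It is satisfied by some integers in the range but not all.

Answer: Sometimes true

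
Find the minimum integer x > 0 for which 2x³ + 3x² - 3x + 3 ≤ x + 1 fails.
Testing positive integers:
x = 1: LHS = 2·1³ + 3·1² - 3·1 + 3 = 5, RHS = 1 + 1 = 2; 5 ≤ 2 — FAILS  ← smallest positive counterexample

Answer: x = 1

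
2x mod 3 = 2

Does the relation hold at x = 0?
x = 0: LHS = (2·0) mod 3 = 0 mod 3 = 0; 0 = 2 — FAILS

The relation fails at x = 0, so x = 0 is a counterexample.

Answer: No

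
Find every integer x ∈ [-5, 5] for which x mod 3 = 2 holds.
Holds for: {-4, -1, 2, 5}
Fails for: {-5, -3, -2, 0, 1, 3, 4}

Answer: {-4, -1, 2, 5}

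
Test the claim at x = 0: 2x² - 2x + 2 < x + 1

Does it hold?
x = 0: LHS = 2·0² - 2·0 + 2 = 2, RHS = 0 + 1 = 1; 2 < 1 — FAILS

The relation fails at x = 0, so x = 0 is a counterexample.

Answer: No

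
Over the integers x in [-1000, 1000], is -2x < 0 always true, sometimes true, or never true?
Holds at x = 1: LHS = -2·1 = -2; -2 < 0 — holds
Fails at x = 0: LHS = -2·0 = 0; 0 < 0 — FAILS
It is satisfied by some integers in the range but not all.

Answer: Sometimes true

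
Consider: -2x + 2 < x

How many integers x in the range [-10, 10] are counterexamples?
Counterexamples in [-10, 10]: {-10, -9, -8, -7, -6, -5, -4, -3, -2, -1, 0}.

Counting them gives 11 values.

Answer: 11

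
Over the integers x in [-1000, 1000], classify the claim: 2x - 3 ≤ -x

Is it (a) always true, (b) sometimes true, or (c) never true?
Holds at x = 0: LHS = 2·0 - 3 = -3, RHS = -0 = 0; -3 ≤ 0 — holds
Fails at x = 2: LHS = 2·2 - 3 = 1; 1 ≤ -2 — FAILS
It is satisfied by some integers in the range but not all.

Answer: Sometimes true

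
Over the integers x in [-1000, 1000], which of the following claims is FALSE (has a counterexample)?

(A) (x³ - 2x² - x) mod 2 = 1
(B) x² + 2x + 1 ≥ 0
(A) x = 0: LHS = (0³ - 2·0² - 0) mod 2 = 0 mod 2 = 0; 0 = 1 — FAILS

(B) Over all integers in [-1000, 1000], LHS − RHS is smallest at x = -1, where it equals 0:
x = -1: LHS = (-1)² + 2·(-1) + 1 = 0; 0 ≥ 0 — holds
At the ends of the range:
x = -1000: LHS = (-1000)² + 2·(-1000) + 1 = 998001; 998001 ≥ 0 — holds
x = 1000: LHS = 1000² + 2·1000 + 1 = 1002001; 1002001 ≥ 0 — holds
Hence LHS − RHS is never negative, i.e. LHS ≥ RHS throughout, so the relation holds for every integer in [-1000, 1000].

Only (A) has a counterexample.

Answer: A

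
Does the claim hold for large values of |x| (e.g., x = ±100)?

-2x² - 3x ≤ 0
x = 100: LHS = -2·100² - 3·100 = -20300; -20300 ≤ 0 — holds
x = -100: LHS = -2·(-100)² - 3·(-100) = -19700; -19700 ≤ 0 — holds

Answer: Yes, holds for both x = 100 and x = -100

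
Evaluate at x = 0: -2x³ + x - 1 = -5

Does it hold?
x = 0: LHS = -2·0³ + 0 - 1 = -1; -1 = -5 — FAILS

The relation fails at x = 0, so x = 0 is a counterexample.

Answer: No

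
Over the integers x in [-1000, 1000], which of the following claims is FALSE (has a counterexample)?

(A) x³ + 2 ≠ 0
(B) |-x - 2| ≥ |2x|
(A) Track d = LHS − RHS over the integers in [-1000, 1000]. Equality would need d = 0, but d changes sign only between consecutive integers, jumping over 0:
x = -2: LHS = (-2)³ + 2 = -6; -6 ≠ 0 — holds  (d = -6)
x = -1: LHS = (-1)³ + 2 = 1; 1 ≠ 0 — holds  (d = 1)
Away from these crossings d keeps a constant sign, and checking every integer in [-1000, 1000] confirms d ≠ 0 throughout. Hence the two sides are never equal, so the relation holds for every integer in [-1000, 1000].

(B) x = -1: LHS = |-(-1) - 2| = |-1| = 1, RHS = |2·(-1)| = |-2| = 2; 1 ≥ 2 — FAILS

Only (B) has a counterexample.

Answer: B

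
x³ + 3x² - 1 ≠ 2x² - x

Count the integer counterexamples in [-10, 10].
Track d = LHS − RHS over the integers in [-10, 10]. Equality would need d = 0, but d changes sign only between consecutive integers, jumping over 0:
x = 0: LHS = 0³ + 3·0² - 1 = -1, RHS = 2·0² - 0 = 0; -1 ≠ 0 — holds  (d = -1)
x = 1: LHS = 1³ + 3·1² - 1 = 3, RHS = 2·1² - 1 = 1; 3 ≠ 1 — holds  (d = 2)
Away from these crossings d keeps a constant sign, and checking every integer in [-10, 10] confirms d ≠ 0 throughout. Hence the two sides are never equal, so the relation holds for every integer in [-10, 10].

No counterexample appears in that range.

Answer: 0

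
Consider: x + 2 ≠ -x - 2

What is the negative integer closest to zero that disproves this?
Testing negative integers from -1 downward:
x = -1: LHS = (-1) + 2 = 1, RHS = -(-1) - 2 = -1; 1 ≠ -1 — holds
x = -2: LHS = (-2) + 2 = 0, RHS = -(-2) - 2 = 0; 0 ≠ 0 — FAILS  ← closest negative counterexample to 0

Answer: x = -2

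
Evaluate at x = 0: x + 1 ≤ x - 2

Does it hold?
x = 0: LHS = 0 + 1 = 1, RHS = 0 - 2 = -2; 1 ≤ -2 — FAILS

The relation fails at x = 0, so x = 0 is a counterexample.

Answer: No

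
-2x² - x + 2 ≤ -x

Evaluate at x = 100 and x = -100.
x = 100: LHS = -2·100² - 100 + 2 = -20098; -20098 ≤ -100 — holds
x = -100: LHS = -2·(-100)² - (-100) + 2 = -19898, RHS = -(-100) = 100; -19898 ≤ 100 — holds

Answer: Yes, holds for both x = 100 and x = -100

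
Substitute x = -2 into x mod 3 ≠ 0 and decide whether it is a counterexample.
Substitute x = -2 into the relation:
x = -2: LHS = (-2) mod 3 = 1; 1 ≠ 0 — holds

The claim holds here, so x = -2 is not a counterexample. (A counterexample exists elsewhere, e.g. x = 0.)

Answer: No, x = -2 is not a counterexample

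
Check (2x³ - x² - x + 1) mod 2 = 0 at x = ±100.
x = 100: LHS = (2·100³ - 100² - 100 + 1) mod 2 = 1989901 mod 2 = 1; 1 = 0 — FAILS
x = -100: LHS = (2·(-100)³ - (-100)² - (-100) + 1) mod 2 = (-2009899) mod 2 = 1; 1 = 0 — FAILS

Answer: No, fails for both x = 100 and x = -100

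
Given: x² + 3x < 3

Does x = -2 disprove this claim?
Substitute x = -2 into the relation:
x = -2: LHS = (-2)² + 3·(-2) = -2; -2 < 3 — holds

The claim holds here, so x = -2 is not a counterexample. (A counterexample exists elsewhere, e.g. x = 1.)

Answer: No, x = -2 is not a counterexample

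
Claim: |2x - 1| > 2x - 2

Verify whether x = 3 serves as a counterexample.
Substitute x = 3 into the relation:
x = 3: LHS = |2·3 - 1| = |5| = 5, RHS = 2·3 - 2 = 4; 5 > 4 — holds

The relation holds at x = 3, so it is not a counterexample.

Answer: No, x = 3 is not a counterexample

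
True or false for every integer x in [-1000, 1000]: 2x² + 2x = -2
The claim fails at x = 0:
x = 0: LHS = 2·0² + 2·0 = 0; 0 = -2 — FAILS

Because a single integer refutes it, the statement is false.

Answer: False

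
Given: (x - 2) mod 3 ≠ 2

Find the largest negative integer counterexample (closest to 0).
Testing negative integers from -1 downward:
x = -1: LHS = ((-1) - 2) mod 3 = (-3) mod 3 = 0; 0 ≠ 2 — holds
x = -2: LHS = ((-2) - 2) mod 3 = (-4) mod 3 = 2; 2 ≠ 2 — FAILS  ← closest negative counterexample to 0

Answer: x = -2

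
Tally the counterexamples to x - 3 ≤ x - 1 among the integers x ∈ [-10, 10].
Over all integers in [-10, 10], LHS − RHS is largest at x = 0, where it equals -2:
x = 0: LHS = 0 - 3 = -3, RHS = 0 - 1 = -1; -3 ≤ -1 — holds
At the ends of the range:
x = -10: LHS = (-10) - 3 = -13, RHS = (-10) - 1 = -11; -13 ≤ -11 — holds
x = 10: LHS = 10 - 3 = 7, RHS = 10 - 1 = 9; 7 ≤ 9 — holds
Hence LHS − RHS is never positive, i.e. LHS ≤ RHS throughout, so the relation holds for every integer in [-10, 10].

No counterexample appears in that range.

Answer: 0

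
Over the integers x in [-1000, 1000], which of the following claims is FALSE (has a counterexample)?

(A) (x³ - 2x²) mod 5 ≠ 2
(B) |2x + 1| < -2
(A) x = -1: LHS = ((-1)³ - 2·(-1)²) mod 5 = (-3) mod 5 = 2; 2 ≠ 2 — FAILS
(B) x = 0: LHS = |2·0 + 1| = |1| = 1; 1 < -2 — FAILS

Answer: Both A and B are false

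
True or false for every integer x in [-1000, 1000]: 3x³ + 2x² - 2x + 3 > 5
The claim fails at x = 0:
x = 0: LHS = 3·0³ + 2·0² - 2·0 + 3 = 3; 3 > 5 — FAILS

Because a single integer refutes it, the statement is false.

Answer: False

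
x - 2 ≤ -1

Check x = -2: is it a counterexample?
Substitute x = -2 into the relation:
x = -2: LHS = (-2) - 2 = -4; -4 ≤ -1 — holds

The claim holds here, so x = -2 is not a counterexample. (A counterexample exists elsewhere, e.g. x = 2.)

Answer: No, x = -2 is not a counterexample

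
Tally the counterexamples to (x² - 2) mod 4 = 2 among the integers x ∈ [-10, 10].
Counterexamples in [-10, 10]: {-9, -7, -5, -3, -1, 1, 3, 5, 7, 9}.

Counting them gives 10 values.

Answer: 10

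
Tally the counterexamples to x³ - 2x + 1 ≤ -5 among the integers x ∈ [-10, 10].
Counterexamples in [-10, 10]: {-2, -1, 0, 1, 2, 3, 4, 5, 6, 7, 8, 9, 10}.

Counting them gives 13 values.

Answer: 13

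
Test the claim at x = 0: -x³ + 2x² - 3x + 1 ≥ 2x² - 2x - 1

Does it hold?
x = 0: LHS = -0³ + 2·0² - 3·0 + 1 = 1, RHS = 2·0² - 2·0 - 1 = -1; 1 ≥ -1 — holds

The relation is satisfied at x = 0.

Answer: Yes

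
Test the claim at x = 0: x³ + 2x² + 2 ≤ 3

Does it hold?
x = 0: LHS = 0³ + 2·0² + 2 = 2; 2 ≤ 3 — holds

The relation is satisfied at x = 0.

Answer: Yes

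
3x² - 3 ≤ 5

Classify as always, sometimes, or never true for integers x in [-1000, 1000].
Holds at x = 0: LHS = 3·0² - 3 = -3; -3 ≤ 5 — holds
Fails at x = 2: LHS = 3·2² - 3 = 9; 9 ≤ 5 — FAILS
It is satisfied by some integers in the range but not all.

Answer: Sometimes true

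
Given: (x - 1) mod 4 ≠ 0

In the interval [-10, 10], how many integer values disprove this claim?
Counterexamples in [-10, 10]: {-7, -3, 1, 5, 9}.

Counting them gives 5 values.

Answer: 5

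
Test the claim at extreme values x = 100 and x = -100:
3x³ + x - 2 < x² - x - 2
x = 100: LHS = 3·100³ + 100 - 2 = 3000098, RHS = 100² - 100 - 2 = 9898; 3000098 < 9898 — FAILS
x = -100: LHS = 3·(-100)³ + (-100) - 2 = -3000102, RHS = (-100)² - (-100) - 2 = 10098; -3000102 < 10098 — holds

Answer: Partially: fails for x = 100, holds for x = -100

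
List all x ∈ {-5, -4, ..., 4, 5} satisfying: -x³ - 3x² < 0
Holds for: {-2, -1, 1, 2, 3, 4, 5}
Fails for: {-5, -4, -3, 0}

Answer: {-2, -1, 1, 2, 3, 4, 5}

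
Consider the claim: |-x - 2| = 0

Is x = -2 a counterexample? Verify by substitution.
Substitute x = -2 into the relation:
x = -2: LHS = |-(-2) - 2| = |0| = 0; 0 = 0 — holds

The claim holds here, so x = -2 is not a counterexample. (A counterexample exists elsewhere, e.g. x = 0.)

Answer: No, x = -2 is not a counterexample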